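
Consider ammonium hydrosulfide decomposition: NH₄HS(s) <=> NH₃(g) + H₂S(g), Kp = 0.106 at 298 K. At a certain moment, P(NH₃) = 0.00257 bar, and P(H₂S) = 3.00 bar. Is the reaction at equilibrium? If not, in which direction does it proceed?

(NH₄HS is a pure solid — omitted from Qp.)
Qp = P(NH₃)·P(H₂S) = (0.00257)·(3.00) = 0.00771
Qp = 0.00771 < Kp = 0.106, so the forward reaction proceeds.

in the forward direction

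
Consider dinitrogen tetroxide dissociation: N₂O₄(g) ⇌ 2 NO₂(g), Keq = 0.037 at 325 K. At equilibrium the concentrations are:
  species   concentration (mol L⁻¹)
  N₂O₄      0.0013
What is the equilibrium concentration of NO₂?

[NO₂] = 0.0069 mol L⁻¹

At equilibrium, Keq = [NO₂]² / [N₂O₄] = 0.037.
([NO₂])² / (0.0013) = 0.037
[NO₂]² = 4.81×10⁻⁵ ⇒ [NO₂] = 0.0069 mol L⁻¹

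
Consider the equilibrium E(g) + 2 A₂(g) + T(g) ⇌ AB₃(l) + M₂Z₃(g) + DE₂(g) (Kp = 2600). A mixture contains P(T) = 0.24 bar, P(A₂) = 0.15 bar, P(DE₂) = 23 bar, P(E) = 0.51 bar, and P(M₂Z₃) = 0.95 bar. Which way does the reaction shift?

(AB₃ is a pure liquid — omitted from Qp.)
Qp = P(M₂Z₃)·P(DE₂) / (P(E)·P(A₂)²·P(T)) = (0.95)·(23) / ((0.51)·(0.15)²·(0.24)) = 7900
Qp = 7900 > Kp = 2600, so the reverse reaction proceeds.

in the reverse direction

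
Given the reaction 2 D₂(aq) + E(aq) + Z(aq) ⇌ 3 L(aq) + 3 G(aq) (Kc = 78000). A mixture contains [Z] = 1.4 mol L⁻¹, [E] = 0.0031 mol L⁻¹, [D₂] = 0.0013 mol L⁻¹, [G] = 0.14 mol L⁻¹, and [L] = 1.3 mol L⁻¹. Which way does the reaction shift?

Qc = [L]³·[G]³ / ([D₂]²·[E]·[Z]) = (1.3)³·(0.14)³ / ((0.0013)²·(0.0031)·(1.4)) = 8.2e5
Qc = 8.2e5 > Kc = 78000, so the reverse reaction proceeds.

reverse (toward reactants)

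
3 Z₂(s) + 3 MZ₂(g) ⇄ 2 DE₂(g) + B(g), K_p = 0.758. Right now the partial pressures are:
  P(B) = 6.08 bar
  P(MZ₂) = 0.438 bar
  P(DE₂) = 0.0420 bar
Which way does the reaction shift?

(Z₂ is a pure solid — omitted from Q_p.)
Q_p = P(DE₂)²·P(B) / P(MZ₂)³ = (0.0420)²·(6.08) / (0.438)³ = 0.128
Q_p = 0.128 < K_p = 0.758, so the forward reaction proceeds.

toward products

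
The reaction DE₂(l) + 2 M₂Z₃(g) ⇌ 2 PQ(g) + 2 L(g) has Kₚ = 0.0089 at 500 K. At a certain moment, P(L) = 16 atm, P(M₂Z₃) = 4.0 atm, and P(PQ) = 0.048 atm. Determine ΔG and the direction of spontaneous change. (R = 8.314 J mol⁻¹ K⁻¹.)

ΔG = 5.91 kJ/mol; the forward reaction is non-spontaneous

(DE₂ is a pure liquid — omitted from Qₚ.)
Qₚ = P(PQ)²·P(L)² / P(M₂Z₃)² = (0.048)²·(16)² / (4.0)² = 0.0369
ΔG = RT ln(Qₚ/Kₚ) = (8.314 J mol⁻¹ K⁻¹)(500 K) × ln(0.0369/0.0089)
   = (4.157 kJ/mol)(1.422) = 5.91 kJ/mol
ΔG > 0, so the forward reaction is non-spontaneous (proceeds in reverse).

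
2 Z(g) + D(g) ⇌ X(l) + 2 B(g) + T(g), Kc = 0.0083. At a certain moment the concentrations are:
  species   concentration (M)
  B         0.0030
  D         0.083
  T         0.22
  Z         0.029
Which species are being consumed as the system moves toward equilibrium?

(X is a pure liquid — omitted from Qc.)
Qc = [B]²·[T] / ([Z]²·[D]) = (0.0030)²·(0.22) / ((0.029)²·(0.083)) = 0.028
Qc = 0.028 > Kc = 0.0083: net reverse reaction.

X, B, T (products)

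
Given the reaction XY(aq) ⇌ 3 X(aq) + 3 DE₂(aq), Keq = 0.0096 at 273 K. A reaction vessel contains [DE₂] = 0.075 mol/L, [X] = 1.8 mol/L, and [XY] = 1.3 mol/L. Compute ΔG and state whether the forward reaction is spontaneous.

ΔG = -3.69 kJ/mol; the forward reaction is spontaneous

Q = [X]³·[DE₂]³ / [XY] = (1.8)³·(0.075)³ / (1.3) = 0.00189
ΔG = RT ln(Q/Keq) = (8.314 J mol⁻¹ K⁻¹)(273 K) × ln(0.00189/0.0096)
   = (2.270 kJ/mol)(-1.625) = -3.69 kJ/mol
ΔG < 0, so the forward reaction is spontaneous (proceeds forward).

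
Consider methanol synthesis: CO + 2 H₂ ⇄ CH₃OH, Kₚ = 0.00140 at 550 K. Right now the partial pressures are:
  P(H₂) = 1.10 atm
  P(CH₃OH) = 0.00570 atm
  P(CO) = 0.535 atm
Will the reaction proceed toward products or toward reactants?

Qₚ = P(CH₃OH) / (P(CO)·P(H₂)²) = (0.00570) / ((0.535)·(1.10)²) = 0.00881
Qₚ = 0.00881 > Kₚ = 0.00140, so the reverse reaction proceeds.

to the left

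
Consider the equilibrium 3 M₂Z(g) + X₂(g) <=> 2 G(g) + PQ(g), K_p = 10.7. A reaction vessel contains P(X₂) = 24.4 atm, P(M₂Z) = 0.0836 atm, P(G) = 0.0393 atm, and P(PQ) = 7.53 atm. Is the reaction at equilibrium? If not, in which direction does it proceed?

Q_p = P(G)²·P(PQ) / (P(M₂Z)³·P(X₂)) = (0.0393)²·(7.53) / ((0.0836)³·(24.4)) = 0.816
Q_p = 0.816 < K_p = 10.7, so the forward reaction proceeds.

forward (toward products)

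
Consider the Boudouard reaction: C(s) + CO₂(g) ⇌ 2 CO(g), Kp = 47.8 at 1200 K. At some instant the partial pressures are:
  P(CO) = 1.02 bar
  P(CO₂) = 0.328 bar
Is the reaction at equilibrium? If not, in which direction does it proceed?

in the forward direction

(C is a pure solid — omitted from Qp.)
Qp = P(CO)² / P(CO₂) = (1.02)² / (0.328) = 3.17
Qp = 3.17 < Kp = 47.8, so the forward reaction proceeds.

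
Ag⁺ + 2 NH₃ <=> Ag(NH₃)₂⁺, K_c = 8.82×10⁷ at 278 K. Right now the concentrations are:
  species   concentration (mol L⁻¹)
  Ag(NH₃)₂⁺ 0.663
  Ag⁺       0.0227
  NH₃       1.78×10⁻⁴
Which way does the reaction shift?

toward reactants

Q_c = [Ag(NH₃)₂⁺] / ([Ag⁺]·[NH₃]²) = (0.663) / ((0.0227)·(1.78×10⁻⁴)²) = 9.22×10⁸
Q_c = 9.22×10⁸ > K_c = 8.82×10⁷, so the reverse reaction proceeds.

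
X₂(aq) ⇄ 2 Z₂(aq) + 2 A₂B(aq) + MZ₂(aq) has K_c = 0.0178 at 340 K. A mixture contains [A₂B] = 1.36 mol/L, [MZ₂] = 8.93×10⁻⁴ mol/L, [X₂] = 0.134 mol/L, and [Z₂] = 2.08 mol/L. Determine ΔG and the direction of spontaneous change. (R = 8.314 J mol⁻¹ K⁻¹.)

Q_c = [Z₂]²·[A₂B]²·[MZ₂] / [X₂] = (2.08)²·(1.36)²·(8.93×10⁻⁴) / (0.134) = 0.0533
ΔG = RT ln(Q_c/K_c) = (8.314 J mol⁻¹ K⁻¹)(340 K) × ln(0.0533/0.0178)
   = (2.827 kJ/mol)(1.097) = 3.10 kJ/mol
ΔG > 0, so the forward reaction is non-spontaneous (proceeds in reverse).

ΔG = 3.10 kJ/mol; the forward reaction is non-spontaneous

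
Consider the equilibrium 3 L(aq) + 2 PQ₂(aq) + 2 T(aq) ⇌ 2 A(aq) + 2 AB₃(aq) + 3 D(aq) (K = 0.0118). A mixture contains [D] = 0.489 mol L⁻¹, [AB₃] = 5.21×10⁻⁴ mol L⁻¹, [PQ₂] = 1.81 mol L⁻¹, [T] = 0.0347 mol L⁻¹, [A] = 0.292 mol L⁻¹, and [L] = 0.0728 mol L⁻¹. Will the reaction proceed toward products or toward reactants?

Q = [A]²·[AB₃]²·[D]³ / ([L]³·[PQ₂]²·[T]²) = (0.292)²·(5.21×10⁻⁴)²·(0.489)³ / ((0.0728)³·(1.81)²·(0.0347)²) = 0.00178
Q = 0.00178 < K = 0.0118, so the forward reaction proceeds.

toward products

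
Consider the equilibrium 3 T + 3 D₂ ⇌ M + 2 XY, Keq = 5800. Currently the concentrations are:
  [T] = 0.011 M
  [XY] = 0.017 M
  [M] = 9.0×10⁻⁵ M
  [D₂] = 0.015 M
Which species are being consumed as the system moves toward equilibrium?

none (at equilibrium)

Q = [M]·[XY]² / ([T]³·[D₂]³) = (9.0×10⁻⁵)·(0.017)² / ((0.011)³·(0.015)³) = 5800
Q = 5800 = Keq; the system is at equilibrium.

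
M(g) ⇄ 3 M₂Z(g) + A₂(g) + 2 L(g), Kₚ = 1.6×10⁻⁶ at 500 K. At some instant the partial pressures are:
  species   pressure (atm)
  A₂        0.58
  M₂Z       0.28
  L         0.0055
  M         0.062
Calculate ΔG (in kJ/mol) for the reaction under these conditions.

ΔG = 5.64 kJ/mol

Qₚ = P(M₂Z)³·P(A₂)·P(L)² / P(M) = (0.28)³·(0.58)·(0.0055)² / (0.062) = 6.21×10⁻⁶
ΔG = RT ln(Qₚ/Kₚ) = (8.314 J mol⁻¹ K⁻¹)(500 K) × ln(6.21×10⁻⁶/1.6×10⁻⁶)
   = (4.157 kJ/mol)(1.356) = 5.64 kJ/mol
ΔG > 0, so the forward reaction is non-spontaneous (proceeds in reverse).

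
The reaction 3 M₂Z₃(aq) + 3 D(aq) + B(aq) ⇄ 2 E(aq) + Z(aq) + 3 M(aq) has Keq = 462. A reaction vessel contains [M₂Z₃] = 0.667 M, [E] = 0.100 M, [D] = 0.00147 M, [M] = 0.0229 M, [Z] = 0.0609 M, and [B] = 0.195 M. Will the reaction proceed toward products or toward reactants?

Q = [E]²·[Z]·[M]³ / ([M₂Z₃]³·[D]³·[B]) = (0.100)²·(0.0609)·(0.0229)³ / ((0.667)³·(0.00147)³·(0.195)) = 39.8
Q = 39.8 < Keq = 462, so the forward reaction proceeds.

to the right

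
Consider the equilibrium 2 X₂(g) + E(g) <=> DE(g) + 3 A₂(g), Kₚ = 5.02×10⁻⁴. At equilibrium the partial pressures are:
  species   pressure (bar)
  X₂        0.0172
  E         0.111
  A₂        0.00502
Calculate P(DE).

P(DE) = 0.130 bar

At equilibrium, Kₚ = P(DE)·P(A₂)³ / (P(X₂)²·P(E)) = 5.02×10⁻⁴.
(P(DE))·(0.00502)³ / ((0.0172)²·(0.111)) = 5.02×10⁻⁴
P(DE) = 0.130 bar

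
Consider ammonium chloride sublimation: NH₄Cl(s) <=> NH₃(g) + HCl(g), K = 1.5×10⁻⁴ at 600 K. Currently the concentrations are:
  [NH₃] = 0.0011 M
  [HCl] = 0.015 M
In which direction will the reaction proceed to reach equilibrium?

(NH₄Cl is a pure solid — omitted from Q.)
Q = [NH₃]·[HCl] = (0.0011)·(0.015) = 1.6×10⁻⁵
Q = 1.6×10⁻⁵ < K = 1.5×10⁻⁴, so the forward reaction proceeds.

toward products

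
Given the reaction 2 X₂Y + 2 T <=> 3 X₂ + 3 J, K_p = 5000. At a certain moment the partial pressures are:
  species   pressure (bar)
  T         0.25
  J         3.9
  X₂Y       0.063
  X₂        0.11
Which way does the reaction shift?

to the right

Q_p = P(X₂)³·P(J)³ / (P(X₂Y)²·P(T)²) = (0.11)³·(3.9)³ / ((0.063)²·(0.25)²) = 320
Q_p = 320 < K_p = 5000, so the forward reaction proceeds.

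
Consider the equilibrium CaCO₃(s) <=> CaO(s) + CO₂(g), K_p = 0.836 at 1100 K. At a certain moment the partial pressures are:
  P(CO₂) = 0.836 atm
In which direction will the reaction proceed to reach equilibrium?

at equilibrium

(CaCO₃, CaO are pure solids — omitted from Q_p.)
Q_p = P(CO₂) = 0.836
Q_p = 0.836 = K_p, so the system is already at equilibrium.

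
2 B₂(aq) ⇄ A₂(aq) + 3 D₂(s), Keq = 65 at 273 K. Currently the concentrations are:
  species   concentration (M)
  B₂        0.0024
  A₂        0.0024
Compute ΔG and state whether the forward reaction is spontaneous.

ΔG = 4.22 kJ/mol; the forward reaction is non-spontaneous

(D₂ is a pure solid — omitted from Q.)
Q = [A₂] / [B₂]² = (0.0024) / (0.0024)² = 417
ΔG = RT ln(Q/Keq) = (8.314 J mol⁻¹ K⁻¹)(273 K) × ln(417/65)
   = (2.270 kJ/mol)(1.859) = 4.22 kJ/mol
ΔG > 0, so the forward reaction is non-spontaneous (proceeds in reverse).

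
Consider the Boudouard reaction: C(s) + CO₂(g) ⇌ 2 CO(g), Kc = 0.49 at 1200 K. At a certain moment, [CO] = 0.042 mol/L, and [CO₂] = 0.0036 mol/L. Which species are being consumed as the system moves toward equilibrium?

none (at equilibrium)

(C is a pure solid — omitted from Qc.)
Qc = [CO]² / [CO₂] = (0.042)² / (0.0036) = 0.49
Qc = 0.49 = Kc; the system is at equilibrium.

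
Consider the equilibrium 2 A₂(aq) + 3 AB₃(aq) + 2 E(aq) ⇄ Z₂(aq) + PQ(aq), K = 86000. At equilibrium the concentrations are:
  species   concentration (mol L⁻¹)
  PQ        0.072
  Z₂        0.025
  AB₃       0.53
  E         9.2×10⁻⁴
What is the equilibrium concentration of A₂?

At equilibrium, K = [Z₂]·[PQ] / ([A₂]²·[AB₃]³·[E]²) = 86000.
(0.025)·(0.072) / (([A₂])²·(0.53)³·(9.2×10⁻⁴)²) = 86000
[A₂]² = 0.166 ⇒ [A₂] = 0.41 mol L⁻¹

[A₂] = 0.41 mol L⁻¹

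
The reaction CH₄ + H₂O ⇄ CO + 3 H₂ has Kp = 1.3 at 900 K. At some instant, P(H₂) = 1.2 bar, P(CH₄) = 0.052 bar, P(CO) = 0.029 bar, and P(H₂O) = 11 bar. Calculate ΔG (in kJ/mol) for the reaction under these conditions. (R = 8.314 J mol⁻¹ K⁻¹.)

Qp = P(CO)·P(H₂)³ / (P(CH₄)·P(H₂O)) = (0.029)·(1.2)³ / ((0.052)·(11)) = 0.0876
ΔG = RT ln(Qp/Kp) = (8.314 J mol⁻¹ K⁻¹)(900 K) × ln(0.0876/1.3)
   = (7.483 kJ/mol)(-2.697) = -20.2 kJ/mol
ΔG < 0, so the forward reaction is spontaneous (proceeds forward).

ΔG = -20.2 kJ/mol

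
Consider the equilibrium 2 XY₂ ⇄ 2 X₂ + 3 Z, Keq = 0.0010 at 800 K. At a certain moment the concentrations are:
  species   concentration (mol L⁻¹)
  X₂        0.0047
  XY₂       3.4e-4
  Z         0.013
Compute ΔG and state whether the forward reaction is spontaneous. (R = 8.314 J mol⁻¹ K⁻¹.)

Q = [X₂]²·[Z]³ / [XY₂]² = (0.0047)²·(0.013)³ / (3.4e-4)² = 4.20e-4
ΔG = RT ln(Q/Keq) = (8.314 J mol⁻¹ K⁻¹)(800 K) × ln(4.20e-4/0.0010)
   = (6.651 kJ/mol)(-0.8675) = -5.77 kJ/mol
ΔG < 0, so the forward reaction is spontaneous (proceeds forward).

ΔG = -5.77 kJ/mol; the forward reaction is spontaneous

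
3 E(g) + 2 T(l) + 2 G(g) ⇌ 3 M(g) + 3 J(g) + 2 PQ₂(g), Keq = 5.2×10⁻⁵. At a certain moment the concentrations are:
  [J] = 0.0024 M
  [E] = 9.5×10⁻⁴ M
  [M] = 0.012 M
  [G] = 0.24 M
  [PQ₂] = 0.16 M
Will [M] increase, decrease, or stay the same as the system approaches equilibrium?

increase

(T is a pure liquid — omitted from Q.)
Q = [M]³·[J]³·[PQ₂]² / ([E]³·[G]²) = (0.012)³·(0.0024)³·(0.16)² / ((9.5×10⁻⁴)³·(0.24)²) = 1.2×10⁻⁵
Q = 1.2×10⁻⁵ < Keq = 5.2×10⁻⁵: net forward reaction.
M is a product, so it increases.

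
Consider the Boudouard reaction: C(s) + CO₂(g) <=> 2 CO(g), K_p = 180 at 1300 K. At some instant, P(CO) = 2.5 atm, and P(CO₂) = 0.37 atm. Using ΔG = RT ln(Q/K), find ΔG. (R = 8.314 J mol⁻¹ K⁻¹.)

(C is a pure solid — omitted from Q_p.)
Q_p = P(CO)² / P(CO₂) = (2.5)² / (0.37) = 16.9
ΔG = RT ln(Q_p/K_p) = (8.314 J mol⁻¹ K⁻¹)(1300 K) × ln(16.9/180)
   = (10.81 kJ/mol)(-2.366) = -25.6 kJ/mol
ΔG < 0, so the forward reaction is spontaneous (proceeds forward).

ΔG = -25.6 kJ/mol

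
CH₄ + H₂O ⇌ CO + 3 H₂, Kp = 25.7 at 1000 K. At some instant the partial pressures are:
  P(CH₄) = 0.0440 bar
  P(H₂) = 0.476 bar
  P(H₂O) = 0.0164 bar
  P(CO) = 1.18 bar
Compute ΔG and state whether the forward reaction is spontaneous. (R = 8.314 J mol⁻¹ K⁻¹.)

Qp = P(CO)·P(H₂)³ / (P(CH₄)·P(H₂O)) = (1.18)·(0.476)³ / ((0.0440)·(0.0164)) = 176
ΔG = RT ln(Qp/Kp) = (8.314 J mol⁻¹ K⁻¹)(1000 K) × ln(176/25.7)
   = (8.314 kJ/mol)(1.924) = 16.0 kJ/mol
ΔG > 0, so the forward reaction is non-spontaneous (proceeds in reverse).

ΔG = 16.0 kJ/mol; the forward reaction is non-spontaneous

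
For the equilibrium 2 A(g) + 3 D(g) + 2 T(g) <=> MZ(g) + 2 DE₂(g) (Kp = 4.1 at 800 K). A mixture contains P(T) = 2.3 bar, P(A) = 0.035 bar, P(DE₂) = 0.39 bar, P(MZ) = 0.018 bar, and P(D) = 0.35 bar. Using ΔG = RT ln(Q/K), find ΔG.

Qp = P(MZ)·P(DE₂)² / (P(A)²·P(D)³·P(T)²) = (0.018)·(0.39)² / ((0.035)²·(0.35)³·(2.3)²) = 9.85
ΔG = RT ln(Qp/Kp) = (8.314 J mol⁻¹ K⁻¹)(800 K) × ln(9.85/4.1)
   = (6.651 kJ/mol)(0.8765) = 5.83 kJ/mol
ΔG > 0, so the forward reaction is non-spontaneous (proceeds in reverse).

ΔG = 5.83 kJ/mol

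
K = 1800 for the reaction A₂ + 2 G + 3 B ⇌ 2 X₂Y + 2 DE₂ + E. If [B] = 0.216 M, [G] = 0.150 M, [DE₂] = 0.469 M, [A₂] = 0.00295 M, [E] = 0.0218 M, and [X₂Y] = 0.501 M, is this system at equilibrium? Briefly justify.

yes, at equilibrium

Q = [X₂Y]²·[DE₂]²·[E] / ([A₂]·[G]²·[B]³) = (0.501)²·(0.469)²·(0.0218) / ((0.00295)·(0.150)²·(0.216)³) = 1800
Q = 1800 = K; the system is at equilibrium.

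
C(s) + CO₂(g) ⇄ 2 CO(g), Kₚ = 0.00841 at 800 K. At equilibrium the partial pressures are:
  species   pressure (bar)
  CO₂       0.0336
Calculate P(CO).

P(CO) = 0.0168 bar

(C is a pure solid — omitted from Kₚ.)
At equilibrium, Kₚ = P(CO)² / P(CO₂) = 0.00841.
(P(CO))² / (0.0336) = 0.00841
P(CO)² = 2.83e-4 ⇒ P(CO) = 0.0168 bar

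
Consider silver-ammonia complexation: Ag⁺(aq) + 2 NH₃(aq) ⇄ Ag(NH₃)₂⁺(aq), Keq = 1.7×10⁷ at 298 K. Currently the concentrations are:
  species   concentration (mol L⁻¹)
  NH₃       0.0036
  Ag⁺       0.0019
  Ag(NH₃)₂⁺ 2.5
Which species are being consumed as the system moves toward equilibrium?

Ag(NH₃)₂⁺ (products)

Q = [Ag(NH₃)₂⁺] / ([Ag⁺]·[NH₃]²) = (2.5) / ((0.0019)·(0.0036)²) = 1.0×10⁸
Q = 1.0×10⁸ > Keq = 1.7×10⁷: net reverse reaction.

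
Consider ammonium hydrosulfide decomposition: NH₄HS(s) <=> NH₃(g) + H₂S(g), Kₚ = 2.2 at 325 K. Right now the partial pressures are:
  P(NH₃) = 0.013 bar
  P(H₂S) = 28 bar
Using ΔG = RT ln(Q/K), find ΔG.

ΔG = -4.86 kJ/mol

(NH₄HS is a pure solid — omitted from Qₚ.)
Qₚ = P(NH₃)·P(H₂S) = (0.013)·(28) = 0.364
ΔG = RT ln(Qₚ/Kₚ) = (8.314 J mol⁻¹ K⁻¹)(325 K) × ln(0.364/2.2)
   = (2.702 kJ/mol)(-1.799) = -4.86 kJ/mol
ΔG < 0, so the forward reaction is spontaneous (proceeds forward).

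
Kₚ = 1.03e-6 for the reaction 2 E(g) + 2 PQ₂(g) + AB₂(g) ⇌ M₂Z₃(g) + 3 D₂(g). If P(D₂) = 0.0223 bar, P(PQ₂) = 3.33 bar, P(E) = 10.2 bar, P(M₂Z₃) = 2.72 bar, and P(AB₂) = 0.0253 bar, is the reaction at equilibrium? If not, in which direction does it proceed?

Qₚ = P(M₂Z₃)·P(D₂)³ / (P(E)²·P(PQ₂)²·P(AB₂)) = (2.72)·(0.0223)³ / ((10.2)²·(3.33)²·(0.0253)) = 1.03e-6
Qₚ = 1.03e-6 = Kₚ, so the system is already at equilibrium.

no net change (already at equilibrium)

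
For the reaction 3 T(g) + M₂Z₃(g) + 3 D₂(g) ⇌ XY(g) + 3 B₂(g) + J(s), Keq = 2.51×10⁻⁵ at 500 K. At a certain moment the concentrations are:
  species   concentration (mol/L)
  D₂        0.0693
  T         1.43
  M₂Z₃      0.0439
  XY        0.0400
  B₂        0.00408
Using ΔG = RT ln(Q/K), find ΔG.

(J is a pure solid — omitted from Q.)
Q = [XY]·[B₂]³ / ([T]³·[M₂Z₃]·[D₂]³) = (0.0400)·(0.00408)³ / ((1.43)³·(0.0439)·(0.0693)³) = 6.36×10⁻⁵
ΔG = RT ln(Q/Keq) = (8.314 J mol⁻¹ K⁻¹)(500 K) × ln(6.36×10⁻⁵/2.51×10⁻⁵)
   = (4.157 kJ/mol)(0.9297) = 3.86 kJ/mol
ΔG > 0, so the forward reaction is non-spontaneous (proceeds in reverse).

ΔG = 3.86 kJ/mol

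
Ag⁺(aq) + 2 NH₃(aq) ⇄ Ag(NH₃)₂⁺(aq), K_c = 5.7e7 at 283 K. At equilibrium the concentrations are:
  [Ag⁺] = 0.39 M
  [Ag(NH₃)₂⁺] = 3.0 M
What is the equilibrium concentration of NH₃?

[NH₃] = 3.7e-4 M

At equilibrium, K_c = [Ag(NH₃)₂⁺] / ([Ag⁺]·[NH₃]²) = 5.7e7.
(3.0) / ((0.39)·([NH₃])²) = 5.7e7
[NH₃]² = 1.35e-7 ⇒ [NH₃] = 3.7e-4 M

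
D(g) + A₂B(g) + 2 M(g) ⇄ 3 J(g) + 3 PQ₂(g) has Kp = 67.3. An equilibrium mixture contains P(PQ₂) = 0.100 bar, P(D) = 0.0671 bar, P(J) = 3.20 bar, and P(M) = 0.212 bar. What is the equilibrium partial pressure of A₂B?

At equilibrium, Kp = P(J)³·P(PQ₂)³ / (P(D)·P(A₂B)·P(M)²) = 67.3.
(3.20)³·(0.100)³ / ((0.0671)·(P(A₂B))·(0.212)²) = 67.3
P(A₂B) = 0.161 bar

P(A₂B) = 0.161 bar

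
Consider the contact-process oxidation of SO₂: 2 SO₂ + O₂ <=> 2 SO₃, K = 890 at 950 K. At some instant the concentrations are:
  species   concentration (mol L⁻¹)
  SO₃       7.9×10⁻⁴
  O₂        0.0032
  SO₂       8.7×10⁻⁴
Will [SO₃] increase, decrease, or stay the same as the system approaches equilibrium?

Q = [SO₃]² / ([SO₂]²·[O₂]) = (7.9×10⁻⁴)² / ((8.7×10⁻⁴)²·(0.0032)) = 260
Q = 260 < K = 890: net forward reaction.
SO₃ is a product, so it increases.

increase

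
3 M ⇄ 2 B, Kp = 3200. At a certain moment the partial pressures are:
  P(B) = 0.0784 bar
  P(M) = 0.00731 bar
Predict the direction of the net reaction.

Qp = P(B)² / P(M)³ = (0.0784)² / (0.00731)³ = 15700
Qp = 15700 > Kp = 3200, so the reverse reaction proceeds.

in the reverse direction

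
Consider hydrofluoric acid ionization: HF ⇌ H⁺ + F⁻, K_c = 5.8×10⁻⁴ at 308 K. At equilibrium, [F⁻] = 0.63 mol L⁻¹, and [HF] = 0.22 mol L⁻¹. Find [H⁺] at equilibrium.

[H⁺] = 2.0×10⁻⁴ mol L⁻¹

At equilibrium, K_c = [H⁺]·[F⁻] / [HF] = 5.8×10⁻⁴.
([H⁺])·(0.63) / (0.22) = 5.8×10⁻⁴
[H⁺] = 2.03×10⁻⁴ = 2.0×10⁻⁴ mol L⁻¹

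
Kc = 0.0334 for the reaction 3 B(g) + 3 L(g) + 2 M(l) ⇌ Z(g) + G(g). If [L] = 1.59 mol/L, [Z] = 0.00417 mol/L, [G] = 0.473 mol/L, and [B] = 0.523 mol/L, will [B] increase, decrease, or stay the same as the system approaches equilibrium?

decrease

(M is a pure liquid — omitted from Qc.)
Qc = [Z]·[G] / ([B]³·[L]³) = (0.00417)·(0.473) / ((0.523)³·(1.59)³) = 0.00343
Qc = 0.00343 < Kc = 0.0334: net forward reaction.
B is a reactant, so it decreases.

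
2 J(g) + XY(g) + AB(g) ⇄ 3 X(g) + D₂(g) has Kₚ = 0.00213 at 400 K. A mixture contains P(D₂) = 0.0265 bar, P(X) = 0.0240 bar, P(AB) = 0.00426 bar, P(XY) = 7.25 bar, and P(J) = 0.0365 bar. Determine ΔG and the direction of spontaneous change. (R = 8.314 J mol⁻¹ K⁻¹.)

Qₚ = P(X)³·P(D₂) / (P(J)²·P(XY)·P(AB)) = (0.0240)³·(0.0265) / ((0.0365)²·(7.25)·(0.00426)) = 0.00890
ΔG = RT ln(Qₚ/Kₚ) = (8.314 J mol⁻¹ K⁻¹)(400 K) × ln(0.00890/0.00213)
   = (3.326 kJ/mol)(1.430) = 4.76 kJ/mol
ΔG > 0, so the forward reaction is non-spontaneous (proceeds in reverse).

ΔG = 4.76 kJ/mol; the forward reaction is non-spontaneous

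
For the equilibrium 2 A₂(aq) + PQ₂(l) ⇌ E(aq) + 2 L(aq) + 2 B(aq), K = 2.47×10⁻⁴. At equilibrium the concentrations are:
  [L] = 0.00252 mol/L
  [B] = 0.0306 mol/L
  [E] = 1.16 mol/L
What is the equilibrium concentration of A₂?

(PQ₂ is a pure liquid — omitted from K.)
At equilibrium, K = [E]·[L]²·[B]² / [A₂]² = 2.47×10⁻⁴.
(1.16)·(0.00252)²·(0.0306)² / ([A₂])² = 2.47×10⁻⁴
[A₂]² = 2.79×10⁻⁵ ⇒ [A₂] = 0.00528 mol/L

[A₂] = 0.00528 mol/L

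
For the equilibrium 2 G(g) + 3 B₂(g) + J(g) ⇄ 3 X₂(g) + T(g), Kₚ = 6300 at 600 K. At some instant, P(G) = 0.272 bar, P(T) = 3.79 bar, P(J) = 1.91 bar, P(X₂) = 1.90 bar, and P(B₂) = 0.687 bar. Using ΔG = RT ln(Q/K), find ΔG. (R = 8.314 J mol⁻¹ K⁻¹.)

ΔG = -12.0 kJ/mol

Qₚ = P(X₂)³·P(T) / (P(G)²·P(B₂)³·P(J)) = (1.90)³·(3.79) / ((0.272)²·(0.687)³·(1.91)) = 567
ΔG = RT ln(Qₚ/Kₚ) = (8.314 J mol⁻¹ K⁻¹)(600 K) × ln(567/6300)
   = (4.988 kJ/mol)(-2.408) = -12.0 kJ/mol
ΔG < 0, so the forward reaction is spontaneous (proceeds forward).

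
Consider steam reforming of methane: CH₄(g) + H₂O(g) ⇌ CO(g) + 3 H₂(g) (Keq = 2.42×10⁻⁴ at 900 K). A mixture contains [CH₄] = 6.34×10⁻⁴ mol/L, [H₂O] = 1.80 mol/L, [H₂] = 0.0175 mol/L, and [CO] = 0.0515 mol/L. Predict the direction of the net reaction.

neither direction; the system is at equilibrium

Q = [CO]·[H₂]³ / ([CH₄]·[H₂O]) = (0.0515)·(0.0175)³ / ((6.34×10⁻⁴)·(1.80)) = 2.42×10⁻⁴
Q = 2.42×10⁻⁴ = Keq, so the system is already at equilibrium.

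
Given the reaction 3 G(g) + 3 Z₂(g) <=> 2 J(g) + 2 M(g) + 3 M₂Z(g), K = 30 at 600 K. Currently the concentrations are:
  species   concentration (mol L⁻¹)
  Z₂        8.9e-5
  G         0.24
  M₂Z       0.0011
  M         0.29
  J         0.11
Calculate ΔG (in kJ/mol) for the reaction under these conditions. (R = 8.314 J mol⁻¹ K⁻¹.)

ΔG = 7.65 kJ/mol

Q = [J]²·[M]²·[M₂Z]³ / ([G]³·[Z₂]³) = (0.11)²·(0.29)²·(0.0011)³ / ((0.24)³·(8.9e-5)³) = 139
ΔG = RT ln(Q/K) = (8.314 J mol⁻¹ K⁻¹)(600 K) × ln(139/30)
   = (4.988 kJ/mol)(1.533) = 7.65 kJ/mol
ΔG > 0, so the forward reaction is non-spontaneous (proceeds in reverse).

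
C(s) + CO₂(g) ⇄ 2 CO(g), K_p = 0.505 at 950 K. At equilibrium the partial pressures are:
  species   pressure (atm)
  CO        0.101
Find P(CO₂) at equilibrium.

P(CO₂) = 0.0202 atm

(C is a pure solid — omitted from K_p.)
At equilibrium, K_p = P(CO)² / P(CO₂) = 0.505.
(0.101)² / (P(CO₂)) = 0.505
P(CO₂) = 0.0202 atm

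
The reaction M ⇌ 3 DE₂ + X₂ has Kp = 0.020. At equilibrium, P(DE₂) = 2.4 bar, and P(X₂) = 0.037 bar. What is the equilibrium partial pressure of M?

At equilibrium, Kp = P(DE₂)³·P(X₂) / P(M) = 0.020.
(2.4)³·(0.037) / (P(M)) = 0.020
P(M) = 25.6 = 26 bar

P(M) = 26 bar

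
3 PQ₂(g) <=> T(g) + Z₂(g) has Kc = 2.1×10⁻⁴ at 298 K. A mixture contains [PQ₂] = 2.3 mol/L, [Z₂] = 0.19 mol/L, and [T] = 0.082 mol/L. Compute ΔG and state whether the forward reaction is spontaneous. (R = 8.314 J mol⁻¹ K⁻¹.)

ΔG = 4.48 kJ/mol; the forward reaction is non-spontaneous

Qc = [T]·[Z₂] / [PQ₂]³ = (0.082)·(0.19) / (2.3)³ = 0.00128
ΔG = RT ln(Qc/Kc) = (8.314 J mol⁻¹ K⁻¹)(298 K) × ln(0.00128/2.1×10⁻⁴)
   = (2.478 kJ/mol)(1.808) = 4.48 kJ/mol
ΔG > 0, so the forward reaction is non-spontaneous (proceeds in reverse).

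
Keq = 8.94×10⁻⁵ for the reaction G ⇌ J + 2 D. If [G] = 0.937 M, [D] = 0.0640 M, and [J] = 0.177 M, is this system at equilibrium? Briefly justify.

no; Q > K, reaction proceeds in reverse

Q = [J]·[D]² / [G] = (0.177)·(0.0640)² / (0.937) = 7.74×10⁻⁴
Q = 7.74×10⁻⁴ > Keq = 8.94×10⁻⁵: net reverse reaction.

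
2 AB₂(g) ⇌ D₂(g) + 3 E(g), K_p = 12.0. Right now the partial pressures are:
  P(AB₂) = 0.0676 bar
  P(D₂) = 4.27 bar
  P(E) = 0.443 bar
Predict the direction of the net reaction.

Q_p = P(D₂)·P(E)³ / P(AB₂)² = (4.27)·(0.443)³ / (0.0676)² = 81.2
Q_p = 81.2 > K_p = 12.0, so the reverse reaction proceeds.

in the reverse direction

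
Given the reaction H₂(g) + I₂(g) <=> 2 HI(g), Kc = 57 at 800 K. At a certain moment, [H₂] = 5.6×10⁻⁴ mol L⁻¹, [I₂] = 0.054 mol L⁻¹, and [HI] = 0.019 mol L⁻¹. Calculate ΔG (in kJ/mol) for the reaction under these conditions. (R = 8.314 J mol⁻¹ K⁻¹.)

Qc = [HI]² / ([H₂]·[I₂]) = (0.019)² / ((5.6×10⁻⁴)·(0.054)) = 11.9
ΔG = RT ln(Qc/Kc) = (8.314 J mol⁻¹ K⁻¹)(800 K) × ln(11.9/57)
   = (6.651 kJ/mol)(-1.567) = -10.4 kJ/mol
ΔG < 0, so the forward reaction is spontaneous (proceeds forward).

ΔG = -10.4 kJ/mol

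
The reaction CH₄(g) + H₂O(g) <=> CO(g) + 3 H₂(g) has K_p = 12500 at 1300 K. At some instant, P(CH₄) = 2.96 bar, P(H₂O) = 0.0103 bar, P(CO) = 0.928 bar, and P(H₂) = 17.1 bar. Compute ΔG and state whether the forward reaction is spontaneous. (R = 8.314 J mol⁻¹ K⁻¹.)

Q_p = P(CO)·P(H₂)³ / (P(CH₄)·P(H₂O)) = (0.928)·(17.1)³ / ((2.96)·(0.0103)) = 1.52e5
ΔG = RT ln(Q_p/K_p) = (8.314 J mol⁻¹ K⁻¹)(1300 K) × ln(1.52e5/12500)
   = (10.81 kJ/mol)(2.498) = 27.0 kJ/mol
ΔG > 0, so the forward reaction is non-spontaneous (proceeds in reverse).

ΔG = 27.0 kJ/mol; the forward reaction is non-spontaneous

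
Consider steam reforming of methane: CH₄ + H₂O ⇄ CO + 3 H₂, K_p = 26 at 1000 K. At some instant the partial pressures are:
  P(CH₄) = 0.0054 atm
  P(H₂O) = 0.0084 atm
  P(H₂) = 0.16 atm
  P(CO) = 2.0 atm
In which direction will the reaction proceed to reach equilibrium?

in the reverse direction

Q_p = P(CO)·P(H₂)³ / (P(CH₄)·P(H₂O)) = (2.0)·(0.16)³ / ((0.0054)·(0.0084)) = 180
Q_p = 180 > K_p = 26, so the reverse reaction proceeds.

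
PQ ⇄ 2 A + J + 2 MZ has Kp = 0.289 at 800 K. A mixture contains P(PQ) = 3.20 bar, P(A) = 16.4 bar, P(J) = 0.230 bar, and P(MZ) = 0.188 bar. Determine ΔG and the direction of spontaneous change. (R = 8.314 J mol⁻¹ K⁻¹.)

Qp = P(A)²·P(J)·P(MZ)² / P(PQ) = (16.4)²·(0.230)·(0.188)² / (3.20) = 0.683
ΔG = RT ln(Qp/Kp) = (8.314 J mol⁻¹ K⁻¹)(800 K) × ln(0.683/0.289)
   = (6.651 kJ/mol)(0.8601) = 5.72 kJ/mol
ΔG > 0, so the forward reaction is non-spontaneous (proceeds in reverse).

ΔG = 5.72 kJ/mol; the forward reaction is non-spontaneous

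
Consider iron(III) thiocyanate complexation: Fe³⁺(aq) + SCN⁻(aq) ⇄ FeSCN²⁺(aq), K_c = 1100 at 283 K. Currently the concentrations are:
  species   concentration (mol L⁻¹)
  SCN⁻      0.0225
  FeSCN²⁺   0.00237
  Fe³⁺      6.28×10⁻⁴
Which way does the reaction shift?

to the right

Q_c = [FeSCN²⁺] / ([Fe³⁺]·[SCN⁻]) = (0.00237) / ((6.28×10⁻⁴)·(0.0225)) = 168
Q_c = 168 < K_c = 1100, so the forward reaction proceeds.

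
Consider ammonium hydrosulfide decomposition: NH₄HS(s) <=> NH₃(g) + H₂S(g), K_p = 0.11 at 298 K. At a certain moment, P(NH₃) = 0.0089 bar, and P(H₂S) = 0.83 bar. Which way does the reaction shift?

forward (toward products)

(NH₄HS is a pure solid — omitted from Q_p.)
Q_p = P(NH₃)·P(H₂S) = (0.0089)·(0.83) = 0.0074
Q_p = 0.0074 < K_p = 0.11, so the forward reaction proceeds.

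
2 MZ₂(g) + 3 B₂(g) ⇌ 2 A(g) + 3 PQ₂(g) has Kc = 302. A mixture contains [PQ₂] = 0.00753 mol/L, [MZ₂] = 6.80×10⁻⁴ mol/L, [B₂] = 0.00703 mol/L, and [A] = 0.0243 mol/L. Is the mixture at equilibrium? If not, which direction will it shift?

no; Q > K, reaction proceeds in reverse

Qc = [A]²·[PQ₂]³ / ([MZ₂]²·[B₂]³) = (0.0243)²·(0.00753)³ / ((6.80×10⁻⁴)²·(0.00703)³) = 1570
Qc = 1570 > Kc = 302: net reverse reaction.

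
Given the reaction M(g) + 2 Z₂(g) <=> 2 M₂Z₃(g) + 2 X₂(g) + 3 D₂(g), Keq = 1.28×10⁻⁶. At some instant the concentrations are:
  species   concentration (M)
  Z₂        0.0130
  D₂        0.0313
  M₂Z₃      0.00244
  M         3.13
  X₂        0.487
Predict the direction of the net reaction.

forward (toward products)

Q = [M₂Z₃]²·[X₂]²·[D₂]³ / ([M]·[Z₂]²) = (0.00244)²·(0.487)²·(0.0313)³ / ((3.13)·(0.0130)²) = 8.19×10⁻⁸
Q = 8.19×10⁻⁸ < Keq = 1.28×10⁻⁶, so the forward reaction proceeds.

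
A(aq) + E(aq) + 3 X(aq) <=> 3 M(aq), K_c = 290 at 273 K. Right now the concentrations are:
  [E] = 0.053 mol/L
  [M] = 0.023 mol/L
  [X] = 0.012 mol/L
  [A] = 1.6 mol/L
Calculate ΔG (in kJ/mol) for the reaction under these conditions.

Q_c = [M]³ / ([A]·[E]·[X]³) = (0.023)³ / ((1.6)·(0.053)·(0.012)³) = 83.0
ΔG = RT ln(Q_c/K_c) = (8.314 J mol⁻¹ K⁻¹)(273 K) × ln(83.0/290)
   = (2.270 kJ/mol)(-1.251) = -2.84 kJ/mol
ΔG < 0, so the forward reaction is spontaneous (proceeds forward).

ΔG = -2.84 kJ/mol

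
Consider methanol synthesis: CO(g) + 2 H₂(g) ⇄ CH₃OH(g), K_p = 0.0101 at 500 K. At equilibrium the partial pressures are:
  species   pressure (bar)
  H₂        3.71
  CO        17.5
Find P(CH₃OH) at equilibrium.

P(CH₃OH) = 2.43 bar

At equilibrium, K_p = P(CH₃OH) / (P(CO)·P(H₂)²) = 0.0101.
(P(CH₃OH)) / ((17.5)·(3.71)²) = 0.0101
P(CH₃OH) = 2.43 bar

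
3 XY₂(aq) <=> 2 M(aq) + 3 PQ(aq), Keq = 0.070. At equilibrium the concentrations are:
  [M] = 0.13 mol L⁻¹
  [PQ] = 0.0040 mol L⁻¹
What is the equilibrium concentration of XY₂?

At equilibrium, Keq = [M]²·[PQ]³ / [XY₂]³ = 0.070.
(0.13)²·(0.0040)³ / ([XY₂])³ = 0.070
[XY₂]³ = 1.55×10⁻⁸ ⇒ [XY₂] = 0.0025 mol L⁻¹

[XY₂] = 0.0025 mol L⁻¹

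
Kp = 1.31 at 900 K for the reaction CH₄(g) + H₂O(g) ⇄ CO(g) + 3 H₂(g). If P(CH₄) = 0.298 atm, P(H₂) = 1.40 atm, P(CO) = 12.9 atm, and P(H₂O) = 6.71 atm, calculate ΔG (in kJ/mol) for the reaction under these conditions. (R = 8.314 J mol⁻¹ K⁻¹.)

ΔG = 19.5 kJ/mol

Qp = P(CO)·P(H₂)³ / (P(CH₄)·P(H₂O)) = (12.9)·(1.40)³ / ((0.298)·(6.71)) = 17.7
ΔG = RT ln(Qp/Kp) = (8.314 J mol⁻¹ K⁻¹)(900 K) × ln(17.7/1.31)
   = (7.483 kJ/mol)(2.604) = 19.5 kJ/mol
ΔG > 0, so the forward reaction is non-spontaneous (proceeds in reverse).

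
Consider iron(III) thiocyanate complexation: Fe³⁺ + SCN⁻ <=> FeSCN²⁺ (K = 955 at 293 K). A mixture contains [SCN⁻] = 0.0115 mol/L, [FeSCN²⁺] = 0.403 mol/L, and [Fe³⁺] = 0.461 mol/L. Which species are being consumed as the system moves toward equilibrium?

Fe³⁺, SCN⁻ (reactants)

Q = [FeSCN²⁺] / ([Fe³⁺]·[SCN⁻]) = (0.403) / ((0.461)·(0.0115)) = 76.0
Q = 76.0 < K = 955: net forward reaction.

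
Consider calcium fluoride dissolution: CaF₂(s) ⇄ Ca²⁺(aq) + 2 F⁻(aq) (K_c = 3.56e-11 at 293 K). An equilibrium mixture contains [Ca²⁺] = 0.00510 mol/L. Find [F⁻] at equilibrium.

[F⁻] = 8.35e-5 mol/L

(CaF₂ is a pure solid — omitted from K_c.)
At equilibrium, K_c = [Ca²⁺]·[F⁻]² = 3.56e-11.
(0.00510)·([F⁻])² = 3.56e-11
[F⁻]² = 6.98e-9 ⇒ [F⁻] = 8.35e-5 mol/L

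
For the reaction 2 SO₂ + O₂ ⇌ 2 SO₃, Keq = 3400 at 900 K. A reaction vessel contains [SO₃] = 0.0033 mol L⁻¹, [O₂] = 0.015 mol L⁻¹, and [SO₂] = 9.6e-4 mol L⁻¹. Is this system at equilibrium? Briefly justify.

no; Q < K, reaction proceeds forward

Q = [SO₃]² / ([SO₂]²·[O₂]) = (0.0033)² / ((9.6e-4)²·(0.015)) = 790
Q = 790 < Keq = 3400: net forward reaction.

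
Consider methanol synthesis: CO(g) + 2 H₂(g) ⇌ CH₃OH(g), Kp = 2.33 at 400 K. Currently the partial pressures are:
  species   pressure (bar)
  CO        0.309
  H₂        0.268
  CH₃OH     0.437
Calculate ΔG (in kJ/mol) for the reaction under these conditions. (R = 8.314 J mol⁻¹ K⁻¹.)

Qp = P(CH₃OH) / (P(CO)·P(H₂)²) = (0.437) / ((0.309)·(0.268)²) = 19.7
ΔG = RT ln(Qp/Kp) = (8.314 J mol⁻¹ K⁻¹)(400 K) × ln(19.7/2.33)
   = (3.326 kJ/mol)(2.135) = 7.10 kJ/mol
ΔG > 0, so the forward reaction is non-spontaneous (proceeds in reverse).

ΔG = 7.10 kJ/mol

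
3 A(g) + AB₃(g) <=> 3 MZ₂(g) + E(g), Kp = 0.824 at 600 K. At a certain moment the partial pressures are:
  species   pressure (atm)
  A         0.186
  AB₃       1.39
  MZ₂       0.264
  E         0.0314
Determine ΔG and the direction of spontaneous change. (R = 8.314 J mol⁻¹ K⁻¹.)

Qp = P(MZ₂)³·P(E) / (P(A)³·P(AB₃)) = (0.264)³·(0.0314) / ((0.186)³·(1.39)) = 0.0646
ΔG = RT ln(Qp/Kp) = (8.314 J mol⁻¹ K⁻¹)(600 K) × ln(0.0646/0.824)
   = (4.988 kJ/mol)(-2.546) = -12.7 kJ/mol
ΔG < 0, so the forward reaction is spontaneous (proceeds forward).

ΔG = -12.7 kJ/mol; the forward reaction is spontaneous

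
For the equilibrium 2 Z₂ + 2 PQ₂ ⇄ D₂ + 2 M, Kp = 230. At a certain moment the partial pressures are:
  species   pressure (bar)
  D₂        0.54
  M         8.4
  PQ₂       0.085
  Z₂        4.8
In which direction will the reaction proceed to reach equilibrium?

no net change (already at equilibrium)

Qp = P(D₂)·P(M)² / (P(Z₂)²·P(PQ₂)²) = (0.54)·(8.4)² / ((4.8)²·(0.085)²) = 230
Qp = 230 = Kp, so the system is already at equilibrium.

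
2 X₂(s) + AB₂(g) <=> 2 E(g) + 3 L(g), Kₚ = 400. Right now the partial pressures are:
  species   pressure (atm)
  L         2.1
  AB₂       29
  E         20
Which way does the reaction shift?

(X₂ is a pure solid — omitted from Qₚ.)
Qₚ = P(E)²·P(L)³ / P(AB₂) = (20)²·(2.1)³ / (29) = 130
Qₚ = 130 < Kₚ = 400, so the forward reaction proceeds.

in the forward direction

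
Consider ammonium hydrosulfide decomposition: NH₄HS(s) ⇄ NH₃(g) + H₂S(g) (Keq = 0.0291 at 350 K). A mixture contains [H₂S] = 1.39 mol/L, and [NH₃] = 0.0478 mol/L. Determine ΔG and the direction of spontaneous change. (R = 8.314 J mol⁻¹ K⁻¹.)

(NH₄HS is a pure solid — omitted from Q.)
Q = [NH₃]·[H₂S] = (0.0478)·(1.39) = 0.0664
ΔG = RT ln(Q/Keq) = (8.314 J mol⁻¹ K⁻¹)(350 K) × ln(0.0664/0.0291)
   = (2.910 kJ/mol)(0.8250) = 2.40 kJ/mol
ΔG > 0, so the forward reaction is non-spontaneous (proceeds in reverse).

ΔG = 2.40 kJ/mol; the forward reaction is non-spontaneous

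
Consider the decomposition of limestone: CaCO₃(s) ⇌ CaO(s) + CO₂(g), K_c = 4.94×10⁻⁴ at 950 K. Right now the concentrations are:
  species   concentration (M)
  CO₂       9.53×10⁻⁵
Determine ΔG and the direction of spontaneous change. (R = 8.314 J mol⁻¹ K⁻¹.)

ΔG = -13.0 kJ/mol; the forward reaction is spontaneous

(CaCO₃, CaO are pure solids — omitted from Q_c.)
Q_c = [CO₂] = 9.53×10⁻⁵
ΔG = RT ln(Q_c/K_c) = (8.314 J mol⁻¹ K⁻¹)(950 K) × ln(9.53×10⁻⁵/4.94×10⁻⁴)
   = (7.898 kJ/mol)(-1.646) = -13.0 kJ/mol
ΔG < 0, so the forward reaction is spontaneous (proceeds forward).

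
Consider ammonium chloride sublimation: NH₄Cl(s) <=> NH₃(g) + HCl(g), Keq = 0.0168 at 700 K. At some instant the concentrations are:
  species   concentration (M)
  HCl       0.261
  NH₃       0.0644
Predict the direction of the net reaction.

(NH₄Cl is a pure solid — omitted from Q.)
Q = [NH₃]·[HCl] = (0.0644)·(0.261) = 0.0168
Q = 0.0168 = Keq, so the system is already at equilibrium.

no net change (already at equilibrium)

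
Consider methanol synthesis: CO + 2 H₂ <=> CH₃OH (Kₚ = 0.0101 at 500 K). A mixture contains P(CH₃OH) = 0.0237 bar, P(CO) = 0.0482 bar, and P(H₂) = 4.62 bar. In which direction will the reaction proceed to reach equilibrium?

Qₚ = P(CH₃OH) / (P(CO)·P(H₂)²) = (0.0237) / ((0.0482)·(4.62)²) = 0.0230
Qₚ = 0.0230 > Kₚ = 0.0101, so the reverse reaction proceeds.

in the reverse direction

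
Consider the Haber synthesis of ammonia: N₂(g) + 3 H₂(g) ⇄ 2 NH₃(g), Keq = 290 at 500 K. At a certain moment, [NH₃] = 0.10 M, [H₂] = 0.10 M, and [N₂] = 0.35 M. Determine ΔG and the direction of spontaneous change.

ΔG = -9.63 kJ/mol; the forward reaction is spontaneous

Q = [NH₃]² / ([N₂]·[H₂]³) = (0.10)² / ((0.35)·(0.10)³) = 28.6
ΔG = RT ln(Q/Keq) = (8.314 J mol⁻¹ K⁻¹)(500 K) × ln(28.6/290)
   = (4.157 kJ/mol)(-2.316) = -9.63 kJ/mol
ΔG < 0, so the forward reaction is spontaneous (proceeds forward).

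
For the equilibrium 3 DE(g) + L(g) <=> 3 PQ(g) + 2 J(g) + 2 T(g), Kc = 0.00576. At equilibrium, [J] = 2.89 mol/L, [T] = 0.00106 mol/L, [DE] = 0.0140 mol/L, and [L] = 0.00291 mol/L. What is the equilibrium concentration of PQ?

[PQ] = 0.0170 mol/L

At equilibrium, Kc = [PQ]³·[J]²·[T]² / ([DE]³·[L]) = 0.00576.
([PQ])³·(2.89)²·(0.00106)² / ((0.0140)³·(0.00291)) = 0.00576
[PQ]³ = 4.90e-6 ⇒ [PQ] = 0.0170 mol/L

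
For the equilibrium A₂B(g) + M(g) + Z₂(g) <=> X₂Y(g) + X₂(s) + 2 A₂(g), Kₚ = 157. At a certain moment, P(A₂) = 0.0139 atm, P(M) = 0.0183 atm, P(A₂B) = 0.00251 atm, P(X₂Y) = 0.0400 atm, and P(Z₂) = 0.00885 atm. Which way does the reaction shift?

(X₂ is a pure solid — omitted from Qₚ.)
Qₚ = P(X₂Y)·P(A₂)² / (P(A₂B)·P(M)·P(Z₂)) = (0.0400)·(0.0139)² / ((0.00251)·(0.0183)·(0.00885)) = 19.0
Qₚ = 19.0 < Kₚ = 157, so the forward reaction proceeds.

to the right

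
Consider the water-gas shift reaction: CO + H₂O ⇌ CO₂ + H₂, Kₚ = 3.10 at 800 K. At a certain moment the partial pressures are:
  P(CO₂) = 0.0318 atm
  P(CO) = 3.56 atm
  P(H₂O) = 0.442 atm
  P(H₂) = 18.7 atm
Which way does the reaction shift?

Qₚ = P(CO₂)·P(H₂) / (P(CO)·P(H₂O)) = (0.0318)·(18.7) / ((3.56)·(0.442)) = 0.378
Qₚ = 0.378 < Kₚ = 3.10, so the forward reaction proceeds.

toward products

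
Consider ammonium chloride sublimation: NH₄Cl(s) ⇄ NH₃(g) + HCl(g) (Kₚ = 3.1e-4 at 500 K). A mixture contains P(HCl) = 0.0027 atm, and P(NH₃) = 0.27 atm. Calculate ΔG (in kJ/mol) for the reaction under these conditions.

ΔG = 3.55 kJ/mol

(NH₄Cl is a pure solid — omitted from Qₚ.)
Qₚ = P(NH₃)·P(HCl) = (0.27)·(0.0027) = 7.29e-4
ΔG = RT ln(Qₚ/Kₚ) = (8.314 J mol⁻¹ K⁻¹)(500 K) × ln(7.29e-4/3.1e-4)
   = (4.157 kJ/mol)(0.8551) = 3.55 kJ/mol
ΔG > 0, so the forward reaction is non-spontaneous (proceeds in reverse).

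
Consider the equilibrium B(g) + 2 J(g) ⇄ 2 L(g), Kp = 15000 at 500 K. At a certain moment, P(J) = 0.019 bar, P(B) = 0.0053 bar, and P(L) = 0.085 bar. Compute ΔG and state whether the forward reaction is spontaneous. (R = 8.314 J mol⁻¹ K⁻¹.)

Qp = P(L)² / (P(B)·P(J)²) = (0.085)² / ((0.0053)·(0.019)²) = 3780
ΔG = RT ln(Qp/Kp) = (8.314 J mol⁻¹ K⁻¹)(500 K) × ln(3780/15000)
   = (4.157 kJ/mol)(-1.378) = -5.73 kJ/mol
ΔG < 0, so the forward reaction is spontaneous (proceeds forward).

ΔG = -5.73 kJ/mol; the forward reaction is spontaneous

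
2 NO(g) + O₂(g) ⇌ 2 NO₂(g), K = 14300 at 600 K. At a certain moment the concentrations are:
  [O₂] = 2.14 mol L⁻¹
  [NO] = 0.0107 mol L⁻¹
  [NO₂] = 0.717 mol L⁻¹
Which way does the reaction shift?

Q = [NO₂]² / ([NO]²·[O₂]) = (0.717)² / ((0.0107)²·(2.14)) = 2100
Q = 2100 < K = 14300, so the forward reaction proceeds.

toward products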